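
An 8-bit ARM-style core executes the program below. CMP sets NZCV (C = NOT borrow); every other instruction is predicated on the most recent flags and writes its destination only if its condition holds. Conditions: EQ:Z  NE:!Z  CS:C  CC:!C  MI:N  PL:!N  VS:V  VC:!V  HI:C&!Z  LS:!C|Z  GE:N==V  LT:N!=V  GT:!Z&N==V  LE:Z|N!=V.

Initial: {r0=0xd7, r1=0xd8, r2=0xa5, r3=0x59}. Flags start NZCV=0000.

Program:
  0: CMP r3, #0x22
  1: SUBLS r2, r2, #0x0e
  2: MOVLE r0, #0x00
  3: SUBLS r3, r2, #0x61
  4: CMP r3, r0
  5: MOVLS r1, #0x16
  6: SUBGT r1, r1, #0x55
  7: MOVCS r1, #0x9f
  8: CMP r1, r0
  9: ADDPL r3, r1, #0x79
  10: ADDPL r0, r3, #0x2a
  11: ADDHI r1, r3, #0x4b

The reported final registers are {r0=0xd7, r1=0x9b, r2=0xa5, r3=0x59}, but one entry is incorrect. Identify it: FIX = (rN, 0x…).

0: ✓ CMP  NZCV=0010
1: · SUBLS
2: · MOVLE
3: · SUBLS
4: ✓ CMP  NZCV=1001
5: ✓ MOVLS  r1←0x16
6: ✓ SUBGT  r1←0xc1
7: · MOVCS
8: ✓ CMP  NZCV=1000
9: · ADDPL
10: · ADDPL
11: · ADDHI

FIX = (r1, 0xc1)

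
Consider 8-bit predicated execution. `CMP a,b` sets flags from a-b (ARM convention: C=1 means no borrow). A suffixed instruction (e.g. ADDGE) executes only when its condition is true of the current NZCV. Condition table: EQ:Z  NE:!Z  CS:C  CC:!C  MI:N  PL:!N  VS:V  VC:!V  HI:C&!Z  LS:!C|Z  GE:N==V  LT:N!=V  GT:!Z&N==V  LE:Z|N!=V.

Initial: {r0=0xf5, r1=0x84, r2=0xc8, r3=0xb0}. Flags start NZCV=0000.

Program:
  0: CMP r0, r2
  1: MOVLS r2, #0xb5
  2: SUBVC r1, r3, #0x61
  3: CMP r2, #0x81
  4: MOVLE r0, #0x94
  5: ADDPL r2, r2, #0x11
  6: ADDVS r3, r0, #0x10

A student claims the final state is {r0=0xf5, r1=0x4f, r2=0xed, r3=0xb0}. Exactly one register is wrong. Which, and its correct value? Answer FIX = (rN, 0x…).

[0] flags=0010 → (cmp)
[1] flags=0010 LS?F → skip
[2] flags=0010 VC?T → r1=0x4f
[3] flags=0010 → (cmp)
[4] flags=0010 LE?F → skip
[5] flags=0010 PL?T → r2=0xd9
[6] flags=0010 VS?F → skip

FIX = (r2, 0xd9)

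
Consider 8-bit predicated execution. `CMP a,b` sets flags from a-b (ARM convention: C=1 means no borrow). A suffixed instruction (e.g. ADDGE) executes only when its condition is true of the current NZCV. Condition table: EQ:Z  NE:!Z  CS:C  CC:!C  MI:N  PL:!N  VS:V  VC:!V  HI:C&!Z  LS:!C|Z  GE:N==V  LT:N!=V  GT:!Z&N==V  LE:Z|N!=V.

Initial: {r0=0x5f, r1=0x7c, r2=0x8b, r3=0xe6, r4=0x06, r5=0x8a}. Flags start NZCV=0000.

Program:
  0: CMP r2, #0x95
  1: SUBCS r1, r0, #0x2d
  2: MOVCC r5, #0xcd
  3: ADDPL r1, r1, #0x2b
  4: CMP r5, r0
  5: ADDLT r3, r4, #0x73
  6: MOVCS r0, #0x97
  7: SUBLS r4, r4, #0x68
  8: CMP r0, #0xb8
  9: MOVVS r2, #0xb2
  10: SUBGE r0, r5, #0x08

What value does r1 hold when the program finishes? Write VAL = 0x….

VAL = 0x7c

0: ✓ CMP  NZCV=1000
1: · SUBCS
2: ✓ MOVCC  r5←0xcd
3: · ADDPL
4: ✓ CMP  NZCV=0011
5: ✓ ADDLT  r3←0x79
6: ✓ MOVCS  r0←0x97
7: · SUBLS
8: ✓ CMP  NZCV=1000
9: · MOVVS
10: · SUBGE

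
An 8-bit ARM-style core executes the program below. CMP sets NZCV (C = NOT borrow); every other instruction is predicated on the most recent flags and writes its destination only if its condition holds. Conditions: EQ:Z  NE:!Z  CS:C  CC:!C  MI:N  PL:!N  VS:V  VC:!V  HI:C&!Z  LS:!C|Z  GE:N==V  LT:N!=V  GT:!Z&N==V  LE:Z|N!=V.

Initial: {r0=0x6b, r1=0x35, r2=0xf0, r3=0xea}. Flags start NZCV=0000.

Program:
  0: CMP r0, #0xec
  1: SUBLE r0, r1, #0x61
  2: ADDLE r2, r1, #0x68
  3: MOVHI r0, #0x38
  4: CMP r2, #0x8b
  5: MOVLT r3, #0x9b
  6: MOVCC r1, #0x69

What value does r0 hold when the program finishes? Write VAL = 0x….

VAL = 0x6b

0: ✓ CMP  NZCV=0000
1: · SUBLE
2: · ADDLE
3: · MOVHI
4: ✓ CMP  NZCV=0010
5: · MOVLT
6: · MOVCC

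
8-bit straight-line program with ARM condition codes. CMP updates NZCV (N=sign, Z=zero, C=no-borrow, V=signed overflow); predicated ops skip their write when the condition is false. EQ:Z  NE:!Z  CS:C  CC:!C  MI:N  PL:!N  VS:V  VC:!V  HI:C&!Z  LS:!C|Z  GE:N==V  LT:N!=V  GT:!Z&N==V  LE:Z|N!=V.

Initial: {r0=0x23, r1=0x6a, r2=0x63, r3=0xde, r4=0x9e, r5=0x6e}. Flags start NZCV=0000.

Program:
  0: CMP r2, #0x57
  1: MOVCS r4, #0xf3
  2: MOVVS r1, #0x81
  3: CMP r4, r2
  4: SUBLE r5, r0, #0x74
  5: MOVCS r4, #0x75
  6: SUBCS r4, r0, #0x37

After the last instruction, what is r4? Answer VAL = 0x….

0: ✓ CMP  NZCV=0010
1: ✓ MOVCS  r4←0xf3
2: · MOVVS
3: ✓ CMP  NZCV=1010
4: ✓ SUBLE  r5←0xaf
5: ✓ MOVCS  r4←0x75
6: ✓ SUBCS  r4←0xec

VAL = 0xec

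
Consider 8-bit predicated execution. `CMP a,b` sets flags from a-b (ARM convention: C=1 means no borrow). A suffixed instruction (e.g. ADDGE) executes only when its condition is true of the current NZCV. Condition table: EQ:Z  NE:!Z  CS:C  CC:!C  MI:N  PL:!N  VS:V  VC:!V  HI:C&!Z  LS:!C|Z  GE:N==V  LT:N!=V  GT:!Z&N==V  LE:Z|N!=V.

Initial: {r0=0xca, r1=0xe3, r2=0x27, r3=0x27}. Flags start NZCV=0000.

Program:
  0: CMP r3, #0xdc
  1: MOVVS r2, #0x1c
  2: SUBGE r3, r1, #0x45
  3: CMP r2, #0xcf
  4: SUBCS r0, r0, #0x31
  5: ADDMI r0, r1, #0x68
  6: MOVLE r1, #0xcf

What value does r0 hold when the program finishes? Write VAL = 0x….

0: ✓ CMP  NZCV=0000
1: · MOVVS
2: ✓ SUBGE  r3←0x9e
3: ✓ CMP  NZCV=0000
4: · SUBCS
5: · ADDMI
6: · MOVLE

VAL = 0xca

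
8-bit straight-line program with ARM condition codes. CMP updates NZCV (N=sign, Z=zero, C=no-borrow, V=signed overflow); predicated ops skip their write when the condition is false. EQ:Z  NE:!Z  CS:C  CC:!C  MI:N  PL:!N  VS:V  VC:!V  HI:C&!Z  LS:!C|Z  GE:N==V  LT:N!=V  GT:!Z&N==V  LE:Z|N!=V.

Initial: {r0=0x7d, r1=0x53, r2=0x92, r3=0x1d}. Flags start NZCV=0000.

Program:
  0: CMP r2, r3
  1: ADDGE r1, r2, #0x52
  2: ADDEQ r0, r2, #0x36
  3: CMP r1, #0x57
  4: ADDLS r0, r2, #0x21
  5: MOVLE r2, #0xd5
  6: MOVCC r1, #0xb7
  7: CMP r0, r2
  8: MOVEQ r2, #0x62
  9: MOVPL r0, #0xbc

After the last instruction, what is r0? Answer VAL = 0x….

VAL = 0xb3

[0] flags=0011 → (cmp)
[1] flags=0011 GE?F → skip
[2] flags=0011 EQ?F → skip
[3] flags=1000 → (cmp)
[4] flags=1000 LS?T → r0=0xb3
[5] flags=1000 LE?T → r2=0xd5
[6] flags=1000 CC?T → r1=0xb7
[7] flags=1000 → (cmp)
[8] flags=1000 EQ?F → skip
[9] flags=1000 PL?F → skip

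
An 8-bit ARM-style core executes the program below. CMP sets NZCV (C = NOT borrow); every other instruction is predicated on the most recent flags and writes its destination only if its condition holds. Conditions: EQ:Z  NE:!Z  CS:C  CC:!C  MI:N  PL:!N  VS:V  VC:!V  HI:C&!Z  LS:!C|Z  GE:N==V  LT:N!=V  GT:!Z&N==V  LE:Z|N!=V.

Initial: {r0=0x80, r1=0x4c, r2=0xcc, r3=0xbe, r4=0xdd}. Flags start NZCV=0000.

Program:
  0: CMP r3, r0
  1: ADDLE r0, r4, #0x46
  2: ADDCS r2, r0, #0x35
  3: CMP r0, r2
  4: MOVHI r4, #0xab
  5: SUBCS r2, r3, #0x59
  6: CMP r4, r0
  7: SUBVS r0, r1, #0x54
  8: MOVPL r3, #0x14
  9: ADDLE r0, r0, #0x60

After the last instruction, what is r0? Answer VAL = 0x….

0: ✓ CMP  NZCV=0010
1: · ADDLE
2: ✓ ADDCS  r2←0xb5
3: ✓ CMP  NZCV=1000
4: · MOVHI
5: · SUBCS
6: ✓ CMP  NZCV=0010
7: · SUBVS
8: ✓ MOVPL  r3←0x14
9: · ADDLE

VAL = 0x80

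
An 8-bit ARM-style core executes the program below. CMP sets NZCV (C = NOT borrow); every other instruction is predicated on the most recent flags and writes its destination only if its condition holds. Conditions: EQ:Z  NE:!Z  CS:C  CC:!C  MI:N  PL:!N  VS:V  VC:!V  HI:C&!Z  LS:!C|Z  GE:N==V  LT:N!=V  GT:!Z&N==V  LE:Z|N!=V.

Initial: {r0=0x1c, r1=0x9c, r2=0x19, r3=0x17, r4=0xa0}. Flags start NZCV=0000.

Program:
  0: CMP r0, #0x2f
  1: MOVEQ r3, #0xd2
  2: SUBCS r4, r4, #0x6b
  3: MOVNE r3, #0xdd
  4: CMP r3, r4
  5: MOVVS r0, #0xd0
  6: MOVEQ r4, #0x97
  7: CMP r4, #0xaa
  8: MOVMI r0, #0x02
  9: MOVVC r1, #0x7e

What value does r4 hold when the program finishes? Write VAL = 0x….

0: ✓ CMP  NZCV=1000
1: · MOVEQ
2: · SUBCS
3: ✓ MOVNE  r3←0xdd
4: ✓ CMP  NZCV=0010
5: · MOVVS
6: · MOVEQ
7: ✓ CMP  NZCV=1000
8: ✓ MOVMI  r0←0x02
9: ✓ MOVVC  r1←0x7e

VAL = 0xa0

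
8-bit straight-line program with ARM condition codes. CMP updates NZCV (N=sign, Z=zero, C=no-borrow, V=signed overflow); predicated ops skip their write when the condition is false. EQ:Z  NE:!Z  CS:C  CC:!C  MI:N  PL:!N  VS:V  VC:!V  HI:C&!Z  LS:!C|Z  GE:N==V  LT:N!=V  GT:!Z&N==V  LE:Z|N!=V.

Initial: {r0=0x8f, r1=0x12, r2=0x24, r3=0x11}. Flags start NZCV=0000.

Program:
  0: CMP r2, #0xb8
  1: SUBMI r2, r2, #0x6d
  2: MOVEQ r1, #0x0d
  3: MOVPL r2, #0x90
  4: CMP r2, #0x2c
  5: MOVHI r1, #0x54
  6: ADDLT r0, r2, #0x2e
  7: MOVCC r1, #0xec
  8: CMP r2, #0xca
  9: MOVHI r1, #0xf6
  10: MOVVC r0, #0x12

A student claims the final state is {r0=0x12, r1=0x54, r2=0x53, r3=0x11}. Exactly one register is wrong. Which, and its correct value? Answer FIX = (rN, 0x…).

0: ✓ CMP  NZCV=0000
1: · SUBMI
2: · MOVEQ
3: ✓ MOVPL  r2←0x90
4: ✓ CMP  NZCV=0011
5: ✓ MOVHI  r1←0x54
6: ✓ ADDLT  r0←0xbe
7: · MOVCC
8: ✓ CMP  NZCV=1000
9: · MOVHI
10: ✓ MOVVC  r0←0x12

FIX = (r2, 0x90)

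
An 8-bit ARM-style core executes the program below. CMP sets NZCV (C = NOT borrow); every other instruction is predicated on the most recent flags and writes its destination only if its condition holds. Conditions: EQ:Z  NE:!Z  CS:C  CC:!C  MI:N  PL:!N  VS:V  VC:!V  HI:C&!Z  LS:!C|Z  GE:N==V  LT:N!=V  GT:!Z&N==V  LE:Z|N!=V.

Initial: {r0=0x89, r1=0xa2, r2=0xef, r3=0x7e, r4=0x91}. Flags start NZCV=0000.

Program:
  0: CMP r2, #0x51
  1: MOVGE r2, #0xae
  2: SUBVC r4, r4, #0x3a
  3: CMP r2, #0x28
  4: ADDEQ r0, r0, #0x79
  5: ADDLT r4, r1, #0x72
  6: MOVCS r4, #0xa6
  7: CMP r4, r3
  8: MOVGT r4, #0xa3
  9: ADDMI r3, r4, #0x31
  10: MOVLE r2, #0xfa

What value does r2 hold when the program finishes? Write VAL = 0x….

0: ✓ CMP  NZCV=1010
1: · MOVGE
2: ✓ SUBVC  r4←0x57
3: ✓ CMP  NZCV=1010
4: · ADDEQ
5: ✓ ADDLT  r4←0x14
6: ✓ MOVCS  r4←0xa6
7: ✓ CMP  NZCV=0011
8: · MOVGT
9: · ADDMI
10: ✓ MOVLE  r2←0xfa

VAL = 0xfa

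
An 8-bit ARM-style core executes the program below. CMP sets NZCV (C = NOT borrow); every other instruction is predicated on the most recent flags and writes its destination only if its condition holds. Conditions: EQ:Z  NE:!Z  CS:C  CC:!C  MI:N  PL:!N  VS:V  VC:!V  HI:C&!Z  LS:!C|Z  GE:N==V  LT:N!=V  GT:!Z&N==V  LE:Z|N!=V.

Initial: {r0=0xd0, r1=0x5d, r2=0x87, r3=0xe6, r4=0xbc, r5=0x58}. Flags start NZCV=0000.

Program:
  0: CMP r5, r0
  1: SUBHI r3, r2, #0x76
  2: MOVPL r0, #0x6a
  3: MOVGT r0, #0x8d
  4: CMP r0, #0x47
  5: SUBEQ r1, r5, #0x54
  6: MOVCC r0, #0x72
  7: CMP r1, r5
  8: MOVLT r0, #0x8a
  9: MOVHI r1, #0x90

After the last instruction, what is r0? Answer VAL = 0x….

[0] flags=1001 → (cmp)
[1] flags=1001 HI?F → skip
[2] flags=1001 PL?F → skip
[3] flags=1001 GT?T → r0=0x8d
[4] flags=0011 → (cmp)
[5] flags=0011 EQ?F → skip
[6] flags=0011 CC?F → skip
[7] flags=0010 → (cmp)
[8] flags=0010 LT?F → skip
[9] flags=0010 HI?T → r1=0x90

VAL = 0x8d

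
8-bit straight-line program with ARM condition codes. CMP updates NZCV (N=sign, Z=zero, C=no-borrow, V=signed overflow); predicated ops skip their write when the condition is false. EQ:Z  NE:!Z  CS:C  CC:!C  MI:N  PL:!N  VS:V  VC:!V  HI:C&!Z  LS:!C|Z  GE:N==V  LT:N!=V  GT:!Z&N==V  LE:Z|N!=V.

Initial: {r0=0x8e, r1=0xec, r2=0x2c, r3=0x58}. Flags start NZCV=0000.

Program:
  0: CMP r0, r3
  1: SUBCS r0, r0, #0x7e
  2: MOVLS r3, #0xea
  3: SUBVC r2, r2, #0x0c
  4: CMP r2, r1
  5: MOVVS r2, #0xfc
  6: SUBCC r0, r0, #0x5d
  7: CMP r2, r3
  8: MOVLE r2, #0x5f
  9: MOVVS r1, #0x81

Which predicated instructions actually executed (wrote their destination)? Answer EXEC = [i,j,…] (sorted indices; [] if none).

[0] flags=0011 → (cmp)
[1] flags=0011 CS?T → r0=0x10
[2] flags=0011 LS?F → skip
[3] flags=0011 VC?F → skip
[4] flags=0000 → (cmp)
[5] flags=0000 VS?F → skip
[6] flags=0000 CC?T → r0=0xb3
[7] flags=1000 → (cmp)
[8] flags=1000 LE?T → r2=0x5f
[9] flags=1000 VS?F → skip

EXEC = [1,6,8]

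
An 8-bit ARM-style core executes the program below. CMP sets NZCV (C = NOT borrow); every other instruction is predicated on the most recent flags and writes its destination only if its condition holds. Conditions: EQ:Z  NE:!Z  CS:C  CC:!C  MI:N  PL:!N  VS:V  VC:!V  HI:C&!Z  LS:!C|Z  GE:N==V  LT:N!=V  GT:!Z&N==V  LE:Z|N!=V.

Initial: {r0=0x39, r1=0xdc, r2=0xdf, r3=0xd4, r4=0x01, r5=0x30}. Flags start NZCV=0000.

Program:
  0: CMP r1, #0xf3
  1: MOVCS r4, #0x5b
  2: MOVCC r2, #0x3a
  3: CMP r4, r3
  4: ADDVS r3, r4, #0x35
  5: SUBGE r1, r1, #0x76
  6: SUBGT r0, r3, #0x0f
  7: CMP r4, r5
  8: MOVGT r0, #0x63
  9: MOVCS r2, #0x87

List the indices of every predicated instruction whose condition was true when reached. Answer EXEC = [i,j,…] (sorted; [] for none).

[0] flags=1000 → (cmp)
[1] flags=1000 CS?F → skip
[2] flags=1000 CC?T → r2=0x3a
[3] flags=0000 → (cmp)
[4] flags=0000 VS?F → skip
[5] flags=0000 GE?T → r1=0x66
[6] flags=0000 GT?T → r0=0xc5
[7] flags=1000 → (cmp)
[8] flags=1000 GT?F → skip
[9] flags=1000 CS?F → skip

EXEC = [2,5,6]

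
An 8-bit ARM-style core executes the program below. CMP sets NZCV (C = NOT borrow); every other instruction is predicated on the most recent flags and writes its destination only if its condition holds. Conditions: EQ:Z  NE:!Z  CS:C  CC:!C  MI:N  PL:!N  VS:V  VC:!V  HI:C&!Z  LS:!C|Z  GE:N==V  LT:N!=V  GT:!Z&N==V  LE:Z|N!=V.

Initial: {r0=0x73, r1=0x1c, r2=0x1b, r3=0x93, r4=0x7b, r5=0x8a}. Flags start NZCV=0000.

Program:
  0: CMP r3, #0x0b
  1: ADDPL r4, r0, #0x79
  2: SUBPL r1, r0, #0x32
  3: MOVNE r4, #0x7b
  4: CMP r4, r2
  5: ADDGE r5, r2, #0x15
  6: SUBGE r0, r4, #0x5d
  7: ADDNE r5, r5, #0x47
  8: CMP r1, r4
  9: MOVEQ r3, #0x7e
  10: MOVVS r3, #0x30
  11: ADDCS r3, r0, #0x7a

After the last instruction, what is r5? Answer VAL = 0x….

VAL = 0x77

0: ✓ CMP  NZCV=1010
1: · ADDPL
2: · SUBPL
3: ✓ MOVNE  r4←0x7b
4: ✓ CMP  NZCV=0010
5: ✓ ADDGE  r5←0x30
6: ✓ SUBGE  r0←0x1e
7: ✓ ADDNE  r5←0x77
8: ✓ CMP  NZCV=1000
9: · MOVEQ
10: · MOVVS
11: · ADDCS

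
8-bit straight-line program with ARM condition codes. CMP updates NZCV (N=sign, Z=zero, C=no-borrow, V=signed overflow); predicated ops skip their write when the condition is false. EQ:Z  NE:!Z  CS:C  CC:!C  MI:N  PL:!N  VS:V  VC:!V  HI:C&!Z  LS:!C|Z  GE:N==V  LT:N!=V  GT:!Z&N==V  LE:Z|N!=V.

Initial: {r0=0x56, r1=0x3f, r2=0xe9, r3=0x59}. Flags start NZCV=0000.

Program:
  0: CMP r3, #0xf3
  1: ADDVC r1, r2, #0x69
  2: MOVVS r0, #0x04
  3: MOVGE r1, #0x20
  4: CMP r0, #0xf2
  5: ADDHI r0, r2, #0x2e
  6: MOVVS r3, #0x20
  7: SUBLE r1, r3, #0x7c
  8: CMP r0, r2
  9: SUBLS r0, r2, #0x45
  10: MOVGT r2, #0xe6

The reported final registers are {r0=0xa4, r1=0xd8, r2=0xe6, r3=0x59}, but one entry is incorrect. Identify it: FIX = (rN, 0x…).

0: ✓ CMP  NZCV=0000
1: ✓ ADDVC  r1←0x52
2: · MOVVS
3: ✓ MOVGE  r1←0x20
4: ✓ CMP  NZCV=0000
5: · ADDHI
6: · MOVVS
7: · SUBLE
8: ✓ CMP  NZCV=0000
9: ✓ SUBLS  r0←0xa4
10: ✓ MOVGT  r2←0xe6

FIX = (r1, 0x20)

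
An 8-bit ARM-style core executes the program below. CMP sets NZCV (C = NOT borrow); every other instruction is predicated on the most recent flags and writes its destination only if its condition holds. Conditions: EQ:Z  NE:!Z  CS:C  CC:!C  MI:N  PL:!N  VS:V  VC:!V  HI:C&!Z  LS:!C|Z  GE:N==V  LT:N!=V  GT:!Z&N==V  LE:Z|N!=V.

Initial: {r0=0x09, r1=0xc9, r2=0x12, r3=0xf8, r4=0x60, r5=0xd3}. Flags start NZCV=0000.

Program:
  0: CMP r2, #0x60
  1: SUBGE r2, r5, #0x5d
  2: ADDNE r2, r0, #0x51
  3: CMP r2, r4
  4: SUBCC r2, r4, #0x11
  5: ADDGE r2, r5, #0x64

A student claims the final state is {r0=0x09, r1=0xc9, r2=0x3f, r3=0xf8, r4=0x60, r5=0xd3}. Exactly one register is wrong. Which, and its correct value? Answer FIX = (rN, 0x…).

[0] flags=1000 → (cmp)
[1] flags=1000 GE?F → skip
[2] flags=1000 NE?T → r2=0x5a
[3] flags=1000 → (cmp)
[4] flags=1000 CC?T → r2=0x4f
[5] flags=1000 GE?F → skip

FIX = (r2, 0x4f)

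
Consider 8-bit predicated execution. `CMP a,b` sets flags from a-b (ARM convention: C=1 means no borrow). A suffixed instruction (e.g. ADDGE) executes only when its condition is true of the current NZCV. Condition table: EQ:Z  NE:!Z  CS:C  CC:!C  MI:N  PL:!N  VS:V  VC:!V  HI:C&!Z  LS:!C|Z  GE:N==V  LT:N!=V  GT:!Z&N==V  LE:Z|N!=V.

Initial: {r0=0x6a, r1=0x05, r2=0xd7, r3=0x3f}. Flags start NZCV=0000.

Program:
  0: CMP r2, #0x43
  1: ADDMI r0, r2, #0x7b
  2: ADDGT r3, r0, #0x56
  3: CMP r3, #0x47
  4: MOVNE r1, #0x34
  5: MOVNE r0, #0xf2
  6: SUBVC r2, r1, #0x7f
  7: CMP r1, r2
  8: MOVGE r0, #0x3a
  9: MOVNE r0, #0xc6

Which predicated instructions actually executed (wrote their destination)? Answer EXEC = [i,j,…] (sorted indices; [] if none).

EXEC = [1,4,5,6,8,9]

[0] flags=1010 → (cmp)
[1] flags=1010 MI?T → r0=0x52
[2] flags=1010 GT?F → skip
[3] flags=1000 → (cmp)
[4] flags=1000 NE?T → r1=0x34
[5] flags=1000 NE?T → r0=0xf2
[6] flags=1000 VC?T → r2=0xb5
[7] flags=0000 → (cmp)
[8] flags=0000 GE?T → r0=0x3a
[9] flags=0000 NE?T → r0=0xc6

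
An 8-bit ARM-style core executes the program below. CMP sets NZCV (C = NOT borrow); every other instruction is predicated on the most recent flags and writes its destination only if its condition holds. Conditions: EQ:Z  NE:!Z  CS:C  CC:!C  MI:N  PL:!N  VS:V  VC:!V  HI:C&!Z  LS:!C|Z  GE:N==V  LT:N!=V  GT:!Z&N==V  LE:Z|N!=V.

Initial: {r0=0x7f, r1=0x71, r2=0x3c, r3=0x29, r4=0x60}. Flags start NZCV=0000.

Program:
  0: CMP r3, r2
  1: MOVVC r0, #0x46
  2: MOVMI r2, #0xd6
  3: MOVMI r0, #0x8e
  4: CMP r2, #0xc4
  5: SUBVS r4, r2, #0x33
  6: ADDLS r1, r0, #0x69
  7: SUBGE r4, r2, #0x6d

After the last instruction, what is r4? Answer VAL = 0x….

VAL = 0x69

0: ✓ CMP  NZCV=1000
1: ✓ MOVVC  r0←0x46
2: ✓ MOVMI  r2←0xd6
3: ✓ MOVMI  r0←0x8e
4: ✓ CMP  NZCV=0010
5: · SUBVS
6: · ADDLS
7: ✓ SUBGE  r4←0x69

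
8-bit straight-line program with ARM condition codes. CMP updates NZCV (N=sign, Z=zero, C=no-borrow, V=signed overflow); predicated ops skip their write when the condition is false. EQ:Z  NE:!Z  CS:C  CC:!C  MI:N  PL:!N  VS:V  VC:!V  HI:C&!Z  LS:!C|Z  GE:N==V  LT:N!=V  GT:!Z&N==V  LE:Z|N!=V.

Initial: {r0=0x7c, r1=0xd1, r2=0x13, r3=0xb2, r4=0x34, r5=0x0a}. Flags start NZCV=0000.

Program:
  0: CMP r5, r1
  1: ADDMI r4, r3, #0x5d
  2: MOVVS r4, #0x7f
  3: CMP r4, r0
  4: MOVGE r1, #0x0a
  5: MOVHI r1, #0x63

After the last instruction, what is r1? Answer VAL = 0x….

[0] flags=0000 → (cmp)
[1] flags=0000 MI?F → skip
[2] flags=0000 VS?F → skip
[3] flags=1000 → (cmp)
[4] flags=1000 GE?F → skip
[5] flags=1000 HI?F → skip

VAL = 0xd1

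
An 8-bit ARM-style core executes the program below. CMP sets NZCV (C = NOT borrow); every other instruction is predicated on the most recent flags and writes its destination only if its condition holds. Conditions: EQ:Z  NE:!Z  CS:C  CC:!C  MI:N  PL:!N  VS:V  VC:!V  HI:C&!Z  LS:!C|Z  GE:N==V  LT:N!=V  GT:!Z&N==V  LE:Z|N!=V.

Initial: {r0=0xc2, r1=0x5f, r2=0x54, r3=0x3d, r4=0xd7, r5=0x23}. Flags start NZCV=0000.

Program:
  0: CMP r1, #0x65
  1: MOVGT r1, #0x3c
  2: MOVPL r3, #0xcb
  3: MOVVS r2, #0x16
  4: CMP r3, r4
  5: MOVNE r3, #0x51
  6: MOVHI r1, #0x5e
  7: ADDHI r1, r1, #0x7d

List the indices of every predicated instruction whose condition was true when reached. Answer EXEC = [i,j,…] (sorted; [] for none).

EXEC = [5]

0: ✓ CMP  NZCV=1000
1: · MOVGT
2: · MOVPL
3: · MOVVS
4: ✓ CMP  NZCV=0000
5: ✓ MOVNE  r3←0x51
6: · MOVHI
7: · ADDHI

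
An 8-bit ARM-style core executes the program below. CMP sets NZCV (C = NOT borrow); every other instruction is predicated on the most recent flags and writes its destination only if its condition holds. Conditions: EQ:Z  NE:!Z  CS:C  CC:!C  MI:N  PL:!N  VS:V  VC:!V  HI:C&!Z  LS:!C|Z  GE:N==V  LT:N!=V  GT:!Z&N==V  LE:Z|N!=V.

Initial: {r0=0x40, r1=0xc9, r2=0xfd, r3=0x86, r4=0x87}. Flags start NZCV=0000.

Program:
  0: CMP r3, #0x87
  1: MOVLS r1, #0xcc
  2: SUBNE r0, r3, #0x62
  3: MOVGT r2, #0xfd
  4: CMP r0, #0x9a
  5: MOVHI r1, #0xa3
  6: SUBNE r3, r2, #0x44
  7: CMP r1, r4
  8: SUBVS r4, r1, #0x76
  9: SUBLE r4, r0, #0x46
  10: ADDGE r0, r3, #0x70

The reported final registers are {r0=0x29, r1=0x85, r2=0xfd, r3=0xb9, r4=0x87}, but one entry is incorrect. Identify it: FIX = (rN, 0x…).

FIX = (r1, 0xcc)

[0] flags=1000 → (cmp)
[1] flags=1000 LS?T → r1=0xcc
[2] flags=1000 NE?T → r0=0x24
[3] flags=1000 GT?F → skip
[4] flags=1001 → (cmp)
[5] flags=1001 HI?F → skip
[6] flags=1001 NE?T → r3=0xb9
[7] flags=0010 → (cmp)
[8] flags=0010 VS?F → skip
[9] flags=0010 LE?F → skip
[10] flags=0010 GE?T → r0=0x29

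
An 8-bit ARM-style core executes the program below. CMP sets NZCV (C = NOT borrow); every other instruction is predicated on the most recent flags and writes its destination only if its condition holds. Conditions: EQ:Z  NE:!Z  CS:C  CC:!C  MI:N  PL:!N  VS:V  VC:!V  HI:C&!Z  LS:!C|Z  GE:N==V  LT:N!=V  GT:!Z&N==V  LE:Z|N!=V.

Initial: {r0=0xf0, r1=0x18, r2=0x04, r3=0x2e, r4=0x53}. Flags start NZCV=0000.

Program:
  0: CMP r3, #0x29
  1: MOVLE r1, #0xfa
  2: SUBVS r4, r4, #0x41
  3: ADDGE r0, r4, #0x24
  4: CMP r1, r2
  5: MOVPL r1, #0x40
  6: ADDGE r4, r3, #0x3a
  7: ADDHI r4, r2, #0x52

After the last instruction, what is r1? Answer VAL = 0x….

[0] flags=0010 → (cmp)
[1] flags=0010 LE?F → skip
[2] flags=0010 VS?F → skip
[3] flags=0010 GE?T → r0=0x77
[4] flags=0010 → (cmp)
[5] flags=0010 PL?T → r1=0x40
[6] flags=0010 GE?T → r4=0x68
[7] flags=0010 HI?T → r4=0x56

VAL = 0x40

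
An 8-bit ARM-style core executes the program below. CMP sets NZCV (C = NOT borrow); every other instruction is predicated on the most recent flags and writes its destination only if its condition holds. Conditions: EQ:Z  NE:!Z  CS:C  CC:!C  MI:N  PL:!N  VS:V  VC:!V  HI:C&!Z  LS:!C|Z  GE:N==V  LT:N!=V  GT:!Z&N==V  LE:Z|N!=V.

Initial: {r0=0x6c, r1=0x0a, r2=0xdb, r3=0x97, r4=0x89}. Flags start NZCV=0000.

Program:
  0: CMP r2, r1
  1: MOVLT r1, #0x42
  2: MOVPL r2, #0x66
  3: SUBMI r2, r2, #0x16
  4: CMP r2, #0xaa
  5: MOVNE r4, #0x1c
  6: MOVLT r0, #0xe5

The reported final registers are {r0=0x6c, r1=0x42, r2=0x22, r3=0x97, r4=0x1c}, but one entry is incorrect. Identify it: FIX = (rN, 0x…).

[0] flags=1010 → (cmp)
[1] flags=1010 LT?T → r1=0x42
[2] flags=1010 PL?F → skip
[3] flags=1010 MI?T → r2=0xc5
[4] flags=0010 → (cmp)
[5] flags=0010 NE?T → r4=0x1c
[6] flags=0010 LT?F → skip

FIX = (r2, 0xc5)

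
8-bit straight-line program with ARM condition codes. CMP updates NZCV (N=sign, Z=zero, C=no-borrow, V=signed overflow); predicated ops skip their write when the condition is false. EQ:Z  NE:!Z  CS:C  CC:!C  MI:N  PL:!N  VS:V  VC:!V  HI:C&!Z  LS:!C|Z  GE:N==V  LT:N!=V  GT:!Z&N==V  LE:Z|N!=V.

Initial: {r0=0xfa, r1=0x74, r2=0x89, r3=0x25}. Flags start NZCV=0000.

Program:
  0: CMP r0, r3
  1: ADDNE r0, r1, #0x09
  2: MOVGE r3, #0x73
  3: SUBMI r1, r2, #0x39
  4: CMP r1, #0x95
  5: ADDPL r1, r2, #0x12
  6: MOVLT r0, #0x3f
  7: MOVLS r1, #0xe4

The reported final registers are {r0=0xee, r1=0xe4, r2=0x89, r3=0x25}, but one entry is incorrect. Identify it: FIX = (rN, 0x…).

FIX = (r0, 0x7d)

0: ✓ CMP  NZCV=1010
1: ✓ ADDNE  r0←0x7d
2: · MOVGE
3: ✓ SUBMI  r1←0x50
4: ✓ CMP  NZCV=1001
5: · ADDPL
6: · MOVLT
7: ✓ MOVLS  r1←0xe4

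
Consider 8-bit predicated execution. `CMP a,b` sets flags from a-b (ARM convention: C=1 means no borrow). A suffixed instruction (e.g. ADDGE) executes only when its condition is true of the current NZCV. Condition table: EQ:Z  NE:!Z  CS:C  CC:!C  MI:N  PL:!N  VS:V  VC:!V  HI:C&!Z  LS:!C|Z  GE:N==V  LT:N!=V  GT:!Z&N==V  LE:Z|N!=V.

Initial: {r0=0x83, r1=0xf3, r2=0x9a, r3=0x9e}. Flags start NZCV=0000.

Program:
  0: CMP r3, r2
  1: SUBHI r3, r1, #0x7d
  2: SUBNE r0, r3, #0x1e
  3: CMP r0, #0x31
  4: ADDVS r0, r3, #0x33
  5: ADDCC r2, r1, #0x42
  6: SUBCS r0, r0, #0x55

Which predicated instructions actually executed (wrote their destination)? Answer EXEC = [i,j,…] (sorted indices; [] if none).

[0] flags=0010 → (cmp)
[1] flags=0010 HI?T → r3=0x76
[2] flags=0010 NE?T → r0=0x58
[3] flags=0010 → (cmp)
[4] flags=0010 VS?F → skip
[5] flags=0010 CC?F → skip
[6] flags=0010 CS?T → r0=0x03

EXEC = [1,2,6]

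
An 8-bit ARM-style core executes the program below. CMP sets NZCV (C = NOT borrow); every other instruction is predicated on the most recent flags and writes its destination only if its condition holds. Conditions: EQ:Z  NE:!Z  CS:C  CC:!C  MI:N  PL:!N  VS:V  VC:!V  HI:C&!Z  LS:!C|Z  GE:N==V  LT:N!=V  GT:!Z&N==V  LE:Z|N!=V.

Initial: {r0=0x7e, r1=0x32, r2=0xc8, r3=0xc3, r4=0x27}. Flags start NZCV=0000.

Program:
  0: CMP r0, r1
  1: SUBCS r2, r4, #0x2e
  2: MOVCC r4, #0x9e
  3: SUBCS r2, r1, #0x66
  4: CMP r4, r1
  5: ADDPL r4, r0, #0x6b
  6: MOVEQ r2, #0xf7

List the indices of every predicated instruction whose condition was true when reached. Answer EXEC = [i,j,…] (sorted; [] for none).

EXEC = [1,3]

0: ✓ CMP  NZCV=0010
1: ✓ SUBCS  r2←0xf9
2: · MOVCC
3: ✓ SUBCS  r2←0xcc
4: ✓ CMP  NZCV=1000
5: · ADDPL
6: · MOVEQ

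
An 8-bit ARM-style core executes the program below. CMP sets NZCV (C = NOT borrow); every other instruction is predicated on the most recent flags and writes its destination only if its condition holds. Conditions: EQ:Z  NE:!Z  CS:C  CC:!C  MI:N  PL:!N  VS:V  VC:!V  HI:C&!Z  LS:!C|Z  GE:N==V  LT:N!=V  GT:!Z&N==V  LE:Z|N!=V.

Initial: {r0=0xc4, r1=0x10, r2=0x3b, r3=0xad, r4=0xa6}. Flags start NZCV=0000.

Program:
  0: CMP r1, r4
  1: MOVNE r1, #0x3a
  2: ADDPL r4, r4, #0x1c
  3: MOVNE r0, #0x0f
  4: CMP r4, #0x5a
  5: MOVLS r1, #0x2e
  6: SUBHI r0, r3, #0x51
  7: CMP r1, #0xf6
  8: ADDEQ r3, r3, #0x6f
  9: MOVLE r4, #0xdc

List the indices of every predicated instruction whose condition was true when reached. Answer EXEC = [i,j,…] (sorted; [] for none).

0: ✓ CMP  NZCV=0000
1: ✓ MOVNE  r1←0x3a
2: ✓ ADDPL  r4←0xc2
3: ✓ MOVNE  r0←0x0f
4: ✓ CMP  NZCV=0011
5: · MOVLS
6: ✓ SUBHI  r0←0x5c
7: ✓ CMP  NZCV=0000
8: · ADDEQ
9: · MOVLE

EXEC = [1,2,3,6]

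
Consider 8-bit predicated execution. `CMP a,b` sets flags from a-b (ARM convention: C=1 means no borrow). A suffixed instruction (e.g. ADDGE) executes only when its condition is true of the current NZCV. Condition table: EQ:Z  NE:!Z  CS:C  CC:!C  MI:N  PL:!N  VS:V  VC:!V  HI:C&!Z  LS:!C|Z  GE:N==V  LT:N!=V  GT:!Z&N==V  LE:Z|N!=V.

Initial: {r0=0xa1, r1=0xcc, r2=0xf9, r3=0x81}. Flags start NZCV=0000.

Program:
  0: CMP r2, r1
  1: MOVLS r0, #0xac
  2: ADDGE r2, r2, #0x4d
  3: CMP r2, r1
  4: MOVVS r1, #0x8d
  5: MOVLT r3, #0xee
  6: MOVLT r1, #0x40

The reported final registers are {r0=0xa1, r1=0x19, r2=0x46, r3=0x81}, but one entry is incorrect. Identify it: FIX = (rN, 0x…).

FIX = (r1, 0xcc)

[0] flags=0010 → (cmp)
[1] flags=0010 LS?F → skip
[2] flags=0010 GE?T → r2=0x46
[3] flags=0000 → (cmp)
[4] flags=0000 VS?F → skip
[5] flags=0000 LT?F → skip
[6] flags=0000 LT?F → skip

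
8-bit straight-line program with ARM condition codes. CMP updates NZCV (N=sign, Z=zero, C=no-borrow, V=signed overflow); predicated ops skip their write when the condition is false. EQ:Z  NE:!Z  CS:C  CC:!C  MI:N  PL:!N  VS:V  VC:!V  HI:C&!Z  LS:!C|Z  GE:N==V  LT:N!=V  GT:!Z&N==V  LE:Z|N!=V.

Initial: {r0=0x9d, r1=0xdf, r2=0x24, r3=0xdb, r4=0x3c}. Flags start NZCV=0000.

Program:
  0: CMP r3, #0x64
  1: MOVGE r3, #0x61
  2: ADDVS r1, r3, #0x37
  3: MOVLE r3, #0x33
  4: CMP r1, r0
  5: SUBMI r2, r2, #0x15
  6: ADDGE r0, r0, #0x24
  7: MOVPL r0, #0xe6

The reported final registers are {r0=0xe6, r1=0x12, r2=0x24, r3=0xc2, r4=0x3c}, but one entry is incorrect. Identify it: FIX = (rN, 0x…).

FIX = (r3, 0x33)

[0] flags=0011 → (cmp)
[1] flags=0011 GE?F → skip
[2] flags=0011 VS?T → r1=0x12
[3] flags=0011 LE?T → r3=0x33
[4] flags=0000 → (cmp)
[5] flags=0000 MI?F → skip
[6] flags=0000 GE?T → r0=0xc1
[7] flags=0000 PL?T → r0=0xe6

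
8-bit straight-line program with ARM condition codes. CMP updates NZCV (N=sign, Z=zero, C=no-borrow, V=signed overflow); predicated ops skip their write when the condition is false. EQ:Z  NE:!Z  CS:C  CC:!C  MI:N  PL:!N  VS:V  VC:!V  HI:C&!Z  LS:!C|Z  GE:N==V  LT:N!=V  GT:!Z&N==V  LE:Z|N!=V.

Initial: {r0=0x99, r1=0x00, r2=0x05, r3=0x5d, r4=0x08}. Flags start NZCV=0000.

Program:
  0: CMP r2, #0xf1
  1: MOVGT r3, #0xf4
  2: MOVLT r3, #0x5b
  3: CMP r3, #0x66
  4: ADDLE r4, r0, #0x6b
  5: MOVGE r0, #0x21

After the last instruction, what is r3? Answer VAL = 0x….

VAL = 0xf4

[0] flags=0000 → (cmp)
[1] flags=0000 GT?T → r3=0xf4
[2] flags=0000 LT?F → skip
[3] flags=1010 → (cmp)
[4] flags=1010 LE?T → r4=0x04
[5] flags=1010 GE?F → skip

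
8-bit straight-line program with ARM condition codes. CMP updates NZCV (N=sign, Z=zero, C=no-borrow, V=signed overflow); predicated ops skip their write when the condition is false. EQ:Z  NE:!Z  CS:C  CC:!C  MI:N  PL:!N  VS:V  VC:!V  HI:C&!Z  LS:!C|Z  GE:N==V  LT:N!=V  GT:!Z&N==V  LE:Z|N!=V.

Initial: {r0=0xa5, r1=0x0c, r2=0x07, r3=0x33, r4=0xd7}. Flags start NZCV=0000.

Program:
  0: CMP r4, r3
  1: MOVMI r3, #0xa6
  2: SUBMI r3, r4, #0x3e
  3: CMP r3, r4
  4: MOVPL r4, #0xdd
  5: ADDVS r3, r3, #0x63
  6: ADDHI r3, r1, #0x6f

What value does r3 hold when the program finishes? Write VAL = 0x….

[0] flags=1010 → (cmp)
[1] flags=1010 MI?T → r3=0xa6
[2] flags=1010 MI?T → r3=0x99
[3] flags=1000 → (cmp)
[4] flags=1000 PL?F → skip
[5] flags=1000 VS?F → skip
[6] flags=1000 HI?F → skip

VAL = 0x99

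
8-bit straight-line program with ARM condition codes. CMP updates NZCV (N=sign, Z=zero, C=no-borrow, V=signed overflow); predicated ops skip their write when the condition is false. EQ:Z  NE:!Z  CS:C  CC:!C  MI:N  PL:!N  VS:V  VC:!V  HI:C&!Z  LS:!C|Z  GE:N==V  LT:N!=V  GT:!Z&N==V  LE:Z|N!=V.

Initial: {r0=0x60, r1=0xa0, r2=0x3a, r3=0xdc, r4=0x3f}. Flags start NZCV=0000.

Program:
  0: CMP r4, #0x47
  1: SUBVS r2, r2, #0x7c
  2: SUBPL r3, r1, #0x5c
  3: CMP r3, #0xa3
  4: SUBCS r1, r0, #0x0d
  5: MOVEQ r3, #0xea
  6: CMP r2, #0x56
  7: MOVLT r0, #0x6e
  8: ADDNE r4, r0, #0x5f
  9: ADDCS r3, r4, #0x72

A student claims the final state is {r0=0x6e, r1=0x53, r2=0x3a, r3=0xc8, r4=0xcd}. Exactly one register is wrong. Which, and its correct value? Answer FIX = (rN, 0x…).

FIX = (r3, 0xdc)

0: ✓ CMP  NZCV=1000
1: · SUBVS
2: · SUBPL
3: ✓ CMP  NZCV=0010
4: ✓ SUBCS  r1←0x53
5: · MOVEQ
6: ✓ CMP  NZCV=1000
7: ✓ MOVLT  r0←0x6e
8: ✓ ADDNE  r4←0xcd
9: · ADDCS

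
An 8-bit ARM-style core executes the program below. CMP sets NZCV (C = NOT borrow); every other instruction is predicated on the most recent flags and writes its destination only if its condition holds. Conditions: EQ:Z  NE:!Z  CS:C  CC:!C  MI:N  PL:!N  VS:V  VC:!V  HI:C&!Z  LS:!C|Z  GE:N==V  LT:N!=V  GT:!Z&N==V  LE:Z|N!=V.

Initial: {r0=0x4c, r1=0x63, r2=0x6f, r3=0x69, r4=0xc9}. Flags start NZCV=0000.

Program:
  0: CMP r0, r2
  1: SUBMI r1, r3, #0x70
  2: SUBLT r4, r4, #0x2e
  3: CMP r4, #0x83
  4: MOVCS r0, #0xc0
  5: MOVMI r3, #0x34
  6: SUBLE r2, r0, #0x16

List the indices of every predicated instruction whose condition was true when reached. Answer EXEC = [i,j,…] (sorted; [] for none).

EXEC = [1,2,4]

[0] flags=1000 → (cmp)
[1] flags=1000 MI?T → r1=0xf9
[2] flags=1000 LT?T → r4=0x9b
[3] flags=0010 → (cmp)
[4] flags=0010 CS?T → r0=0xc0
[5] flags=0010 MI?F → skip
[6] flags=0010 LE?F → skip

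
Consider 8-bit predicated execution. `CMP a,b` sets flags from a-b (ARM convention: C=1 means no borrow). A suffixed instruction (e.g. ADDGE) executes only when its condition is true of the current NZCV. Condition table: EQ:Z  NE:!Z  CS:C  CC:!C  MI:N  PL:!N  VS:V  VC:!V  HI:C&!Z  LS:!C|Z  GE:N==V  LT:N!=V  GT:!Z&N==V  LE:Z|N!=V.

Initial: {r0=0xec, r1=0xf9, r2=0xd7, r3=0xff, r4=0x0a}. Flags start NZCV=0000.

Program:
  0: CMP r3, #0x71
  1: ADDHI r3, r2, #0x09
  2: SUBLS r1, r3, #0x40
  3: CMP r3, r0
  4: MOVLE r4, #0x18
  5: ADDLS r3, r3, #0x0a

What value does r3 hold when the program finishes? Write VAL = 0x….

0: ✓ CMP  NZCV=1010
1: ✓ ADDHI  r3←0xe0
2: · SUBLS
3: ✓ CMP  NZCV=1000
4: ✓ MOVLE  r4←0x18
5: ✓ ADDLS  r3←0xea

VAL = 0xea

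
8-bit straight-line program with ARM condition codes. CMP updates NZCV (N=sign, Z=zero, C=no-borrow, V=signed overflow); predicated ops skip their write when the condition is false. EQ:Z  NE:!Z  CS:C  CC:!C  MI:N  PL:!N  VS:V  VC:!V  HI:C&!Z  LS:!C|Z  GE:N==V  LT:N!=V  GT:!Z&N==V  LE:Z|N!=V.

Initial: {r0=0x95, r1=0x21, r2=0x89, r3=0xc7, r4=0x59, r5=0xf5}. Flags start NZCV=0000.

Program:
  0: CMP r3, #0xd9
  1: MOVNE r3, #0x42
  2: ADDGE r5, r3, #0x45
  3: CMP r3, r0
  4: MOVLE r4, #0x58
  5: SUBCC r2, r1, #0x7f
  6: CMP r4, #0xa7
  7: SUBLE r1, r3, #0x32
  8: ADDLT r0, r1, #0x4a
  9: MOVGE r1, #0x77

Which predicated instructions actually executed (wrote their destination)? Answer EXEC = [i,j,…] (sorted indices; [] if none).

0: ✓ CMP  NZCV=1000
1: ✓ MOVNE  r3←0x42
2: · ADDGE
3: ✓ CMP  NZCV=1001
4: · MOVLE
5: ✓ SUBCC  r2←0xa2
6: ✓ CMP  NZCV=1001
7: · SUBLE
8: · ADDLT
9: ✓ MOVGE  r1←0x77

EXEC = [1,5,9]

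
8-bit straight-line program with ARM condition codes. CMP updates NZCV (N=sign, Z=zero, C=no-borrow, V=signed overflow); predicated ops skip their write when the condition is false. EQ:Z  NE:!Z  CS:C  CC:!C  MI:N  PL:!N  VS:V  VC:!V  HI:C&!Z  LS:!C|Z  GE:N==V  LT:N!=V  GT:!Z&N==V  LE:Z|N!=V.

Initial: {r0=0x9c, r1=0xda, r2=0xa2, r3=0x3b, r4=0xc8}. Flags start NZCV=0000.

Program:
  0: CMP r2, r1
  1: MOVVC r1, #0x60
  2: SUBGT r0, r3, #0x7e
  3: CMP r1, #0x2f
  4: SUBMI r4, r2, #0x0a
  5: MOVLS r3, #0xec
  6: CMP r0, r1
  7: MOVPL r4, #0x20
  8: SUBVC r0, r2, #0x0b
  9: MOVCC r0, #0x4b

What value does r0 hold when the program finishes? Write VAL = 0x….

VAL = 0x9c

[0] flags=1000 → (cmp)
[1] flags=1000 VC?T → r1=0x60
[2] flags=1000 GT?F → skip
[3] flags=0010 → (cmp)
[4] flags=0010 MI?F → skip
[5] flags=0010 LS?F → skip
[6] flags=0011 → (cmp)
[7] flags=0011 PL?T → r4=0x20
[8] flags=0011 VC?F → skip
[9] flags=0011 CC?F → skip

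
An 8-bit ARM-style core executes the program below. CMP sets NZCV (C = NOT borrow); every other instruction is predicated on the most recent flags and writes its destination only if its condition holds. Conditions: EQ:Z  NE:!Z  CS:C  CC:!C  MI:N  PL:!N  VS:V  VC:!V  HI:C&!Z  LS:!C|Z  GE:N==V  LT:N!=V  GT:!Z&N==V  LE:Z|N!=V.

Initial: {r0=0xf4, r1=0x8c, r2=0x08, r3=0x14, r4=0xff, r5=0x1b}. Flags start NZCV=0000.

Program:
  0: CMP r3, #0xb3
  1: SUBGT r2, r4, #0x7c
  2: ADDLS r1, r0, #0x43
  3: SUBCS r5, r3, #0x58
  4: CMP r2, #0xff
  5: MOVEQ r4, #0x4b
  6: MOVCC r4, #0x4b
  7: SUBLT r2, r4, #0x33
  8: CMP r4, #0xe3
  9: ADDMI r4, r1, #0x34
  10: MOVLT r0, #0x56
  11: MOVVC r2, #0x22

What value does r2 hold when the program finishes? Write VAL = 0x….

VAL = 0x22

0: ✓ CMP  NZCV=0000
1: ✓ SUBGT  r2←0x83
2: ✓ ADDLS  r1←0x37
3: · SUBCS
4: ✓ CMP  NZCV=1000
5: · MOVEQ
6: ✓ MOVCC  r4←0x4b
7: ✓ SUBLT  r2←0x18
8: ✓ CMP  NZCV=0000
9: · ADDMI
10: · MOVLT
11: ✓ MOVVC  r2←0x22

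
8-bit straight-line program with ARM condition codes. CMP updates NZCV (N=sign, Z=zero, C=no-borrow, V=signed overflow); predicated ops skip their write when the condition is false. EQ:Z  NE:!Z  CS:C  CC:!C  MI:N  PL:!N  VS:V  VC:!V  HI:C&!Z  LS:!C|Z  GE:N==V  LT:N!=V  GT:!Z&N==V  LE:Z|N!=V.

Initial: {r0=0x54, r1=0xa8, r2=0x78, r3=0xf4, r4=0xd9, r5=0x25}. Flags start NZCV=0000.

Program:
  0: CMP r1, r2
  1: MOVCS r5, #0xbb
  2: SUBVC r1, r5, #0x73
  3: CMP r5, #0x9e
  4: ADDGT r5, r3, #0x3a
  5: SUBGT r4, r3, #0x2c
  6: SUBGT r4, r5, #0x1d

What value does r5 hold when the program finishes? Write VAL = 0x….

VAL = 0x2e

0: ✓ CMP  NZCV=0011
1: ✓ MOVCS  r5←0xbb
2: · SUBVC
3: ✓ CMP  NZCV=0010
4: ✓ ADDGT  r5←0x2e
5: ✓ SUBGT  r4←0xc8
6: ✓ SUBGT  r4←0x11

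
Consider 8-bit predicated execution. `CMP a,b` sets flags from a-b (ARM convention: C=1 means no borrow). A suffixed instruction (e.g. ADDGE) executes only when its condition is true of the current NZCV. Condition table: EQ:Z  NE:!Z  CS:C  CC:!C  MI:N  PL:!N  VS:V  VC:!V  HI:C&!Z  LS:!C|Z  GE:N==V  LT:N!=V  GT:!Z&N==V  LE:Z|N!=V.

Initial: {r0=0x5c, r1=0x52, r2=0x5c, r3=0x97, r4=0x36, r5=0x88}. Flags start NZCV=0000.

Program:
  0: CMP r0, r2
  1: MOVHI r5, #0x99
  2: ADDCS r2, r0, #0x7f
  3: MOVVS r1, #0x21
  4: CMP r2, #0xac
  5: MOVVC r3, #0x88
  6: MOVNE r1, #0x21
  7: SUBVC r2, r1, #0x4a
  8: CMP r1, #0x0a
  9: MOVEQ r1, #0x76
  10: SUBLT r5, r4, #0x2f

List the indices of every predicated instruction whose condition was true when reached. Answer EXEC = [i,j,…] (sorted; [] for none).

EXEC = [2,5,6,7]

0: ✓ CMP  NZCV=0110
1: · MOVHI
2: ✓ ADDCS  r2←0xdb
3: · MOVVS
4: ✓ CMP  NZCV=0010
5: ✓ MOVVC  r3←0x88
6: ✓ MOVNE  r1←0x21
7: ✓ SUBVC  r2←0xd7
8: ✓ CMP  NZCV=0010
9: · MOVEQ
10: · SUBLT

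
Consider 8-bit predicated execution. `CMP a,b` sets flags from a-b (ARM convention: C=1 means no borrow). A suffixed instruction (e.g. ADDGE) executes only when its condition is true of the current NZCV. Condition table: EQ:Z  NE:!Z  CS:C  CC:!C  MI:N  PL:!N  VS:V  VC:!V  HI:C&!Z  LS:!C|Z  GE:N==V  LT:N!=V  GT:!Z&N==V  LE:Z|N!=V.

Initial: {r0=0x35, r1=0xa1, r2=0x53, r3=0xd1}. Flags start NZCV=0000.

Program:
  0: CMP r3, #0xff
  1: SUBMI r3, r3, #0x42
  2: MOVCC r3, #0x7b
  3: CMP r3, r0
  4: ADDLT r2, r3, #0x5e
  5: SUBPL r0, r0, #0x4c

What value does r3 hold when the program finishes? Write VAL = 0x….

0: ✓ CMP  NZCV=1000
1: ✓ SUBMI  r3←0x8f
2: ✓ MOVCC  r3←0x7b
3: ✓ CMP  NZCV=0010
4: · ADDLT
5: ✓ SUBPL  r0←0xe9

VAL = 0x7b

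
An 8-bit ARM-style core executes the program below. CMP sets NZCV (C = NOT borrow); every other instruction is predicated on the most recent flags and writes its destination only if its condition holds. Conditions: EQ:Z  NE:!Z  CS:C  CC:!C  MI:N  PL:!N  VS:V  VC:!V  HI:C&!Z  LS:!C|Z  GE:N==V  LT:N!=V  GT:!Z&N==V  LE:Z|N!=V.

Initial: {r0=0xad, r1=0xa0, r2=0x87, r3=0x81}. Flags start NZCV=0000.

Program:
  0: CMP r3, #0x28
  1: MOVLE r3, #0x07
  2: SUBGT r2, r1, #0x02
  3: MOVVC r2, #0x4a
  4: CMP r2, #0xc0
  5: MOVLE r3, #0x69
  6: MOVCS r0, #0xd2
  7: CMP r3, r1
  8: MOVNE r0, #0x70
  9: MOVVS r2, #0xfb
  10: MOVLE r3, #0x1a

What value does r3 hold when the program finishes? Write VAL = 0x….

[0] flags=0011 → (cmp)
[1] flags=0011 LE?T → r3=0x07
[2] flags=0011 GT?F → skip
[3] flags=0011 VC?F → skip
[4] flags=1000 → (cmp)
[5] flags=1000 LE?T → r3=0x69
[6] flags=1000 CS?F → skip
[7] flags=1001 → (cmp)
[8] flags=1001 NE?T → r0=0x70
[9] flags=1001 VS?T → r2=0xfb
[10] flags=1001 LE?F → skip

VAL = 0x69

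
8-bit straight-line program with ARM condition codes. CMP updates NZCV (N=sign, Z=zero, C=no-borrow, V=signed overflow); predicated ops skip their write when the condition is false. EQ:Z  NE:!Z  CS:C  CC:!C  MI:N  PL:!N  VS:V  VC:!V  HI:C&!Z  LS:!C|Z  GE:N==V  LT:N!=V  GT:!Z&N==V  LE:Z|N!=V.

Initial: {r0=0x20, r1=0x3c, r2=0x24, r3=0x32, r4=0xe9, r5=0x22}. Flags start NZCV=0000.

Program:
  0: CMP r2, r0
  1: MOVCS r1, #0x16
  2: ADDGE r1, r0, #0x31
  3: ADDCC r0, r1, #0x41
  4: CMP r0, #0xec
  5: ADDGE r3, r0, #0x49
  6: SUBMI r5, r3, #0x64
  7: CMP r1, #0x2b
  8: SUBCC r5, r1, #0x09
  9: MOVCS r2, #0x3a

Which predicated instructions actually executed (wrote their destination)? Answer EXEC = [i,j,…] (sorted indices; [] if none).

EXEC = [1,2,5,9]

0: ✓ CMP  NZCV=0010
1: ✓ MOVCS  r1←0x16
2: ✓ ADDGE  r1←0x51
3: · ADDCC
4: ✓ CMP  NZCV=0000
5: ✓ ADDGE  r3←0x69
6: · SUBMI
7: ✓ CMP  NZCV=0010
8: · SUBCC
9: ✓ MOVCS  r2←0x3a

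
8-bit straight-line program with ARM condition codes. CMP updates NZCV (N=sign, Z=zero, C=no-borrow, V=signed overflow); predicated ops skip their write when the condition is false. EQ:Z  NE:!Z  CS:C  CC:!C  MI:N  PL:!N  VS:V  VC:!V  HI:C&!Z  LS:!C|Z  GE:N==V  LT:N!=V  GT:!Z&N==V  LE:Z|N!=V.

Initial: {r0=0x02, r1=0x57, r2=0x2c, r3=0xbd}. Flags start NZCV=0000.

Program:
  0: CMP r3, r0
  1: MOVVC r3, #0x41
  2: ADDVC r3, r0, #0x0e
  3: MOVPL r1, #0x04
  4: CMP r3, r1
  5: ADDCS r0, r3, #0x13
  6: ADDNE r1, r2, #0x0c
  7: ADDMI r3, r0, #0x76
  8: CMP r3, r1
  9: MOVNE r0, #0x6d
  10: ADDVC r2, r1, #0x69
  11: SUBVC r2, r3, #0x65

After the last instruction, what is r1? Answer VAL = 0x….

0: ✓ CMP  NZCV=1010
1: ✓ MOVVC  r3←0x41
2: ✓ ADDVC  r3←0x10
3: · MOVPL
4: ✓ CMP  NZCV=1000
5: · ADDCS
6: ✓ ADDNE  r1←0x38
7: ✓ ADDMI  r3←0x78
8: ✓ CMP  NZCV=0010
9: ✓ MOVNE  r0←0x6d
10: ✓ ADDVC  r2←0xa1
11: ✓ SUBVC  r2←0x13

VAL = 0x38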